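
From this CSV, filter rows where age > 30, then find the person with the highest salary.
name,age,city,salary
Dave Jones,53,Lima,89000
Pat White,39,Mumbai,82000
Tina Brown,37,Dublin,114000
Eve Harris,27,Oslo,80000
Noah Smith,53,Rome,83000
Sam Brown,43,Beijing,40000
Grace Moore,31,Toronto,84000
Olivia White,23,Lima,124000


Filter: age > 30
Sort by: salary (descending)

Filtered records (6):
  Tina Brown, age 37, salary $114000
  Dave Jones, age 53, salary $89000
  Grace Moore, age 31, salary $84000
  Noah Smith, age 53, salary $83000
  Pat White, age 39, salary $82000
  Sam Brown, age 43, salary $40000

Highest salary: Tina Brown ($114000)

Tina Brown


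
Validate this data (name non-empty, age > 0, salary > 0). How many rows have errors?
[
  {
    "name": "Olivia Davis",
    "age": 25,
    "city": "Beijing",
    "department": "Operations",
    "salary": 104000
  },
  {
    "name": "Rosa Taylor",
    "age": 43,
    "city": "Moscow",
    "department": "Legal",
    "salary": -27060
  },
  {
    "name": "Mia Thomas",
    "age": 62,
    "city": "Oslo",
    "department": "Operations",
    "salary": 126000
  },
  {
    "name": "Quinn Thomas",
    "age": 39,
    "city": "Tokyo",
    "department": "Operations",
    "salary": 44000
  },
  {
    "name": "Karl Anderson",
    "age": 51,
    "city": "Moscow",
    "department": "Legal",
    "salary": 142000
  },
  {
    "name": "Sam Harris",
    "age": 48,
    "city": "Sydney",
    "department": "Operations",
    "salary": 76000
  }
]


Validating 6 records:
Rules: name non-empty, age > 0, salary > 0

  Row 1 (Olivia Davis): OK
  Row 2 (Rosa Taylor): negative salary: -27060
  Row 3 (Mia Thomas): OK
  Row 4 (Quinn Thomas): OK
  Row 5 (Karl Anderson): OK
  Row 6 (Sam Harris): OK

Total errors: 1

1 errors


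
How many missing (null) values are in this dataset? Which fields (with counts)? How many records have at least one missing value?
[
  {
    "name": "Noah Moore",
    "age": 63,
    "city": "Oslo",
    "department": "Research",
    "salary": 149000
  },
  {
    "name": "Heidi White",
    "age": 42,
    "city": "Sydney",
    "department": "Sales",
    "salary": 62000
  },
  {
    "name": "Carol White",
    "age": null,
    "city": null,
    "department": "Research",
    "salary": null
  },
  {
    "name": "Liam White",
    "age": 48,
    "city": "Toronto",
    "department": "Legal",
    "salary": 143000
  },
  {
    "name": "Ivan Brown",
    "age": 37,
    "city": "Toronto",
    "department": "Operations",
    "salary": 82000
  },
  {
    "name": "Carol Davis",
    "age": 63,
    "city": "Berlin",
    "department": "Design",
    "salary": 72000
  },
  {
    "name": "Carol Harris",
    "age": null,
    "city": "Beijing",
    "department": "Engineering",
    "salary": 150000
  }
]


Checking for missing (null) values in 7 records:

  Noah Moore: complete
  Heidi White: complete
  Carol White: age, city, salary
  Liam White: complete
  Ivan Brown: complete
  Carol Davis: complete
  Carol Harris: age

Per field:
  name: 0 missing
  age: 2 missing
  city: 1 missing
  department: 0 missing
  salary: 1 missing

Total missing values: 4
Records with any missing: 2

4 missing values (age: 2, city: 1, salary: 1); 2 incomplete records


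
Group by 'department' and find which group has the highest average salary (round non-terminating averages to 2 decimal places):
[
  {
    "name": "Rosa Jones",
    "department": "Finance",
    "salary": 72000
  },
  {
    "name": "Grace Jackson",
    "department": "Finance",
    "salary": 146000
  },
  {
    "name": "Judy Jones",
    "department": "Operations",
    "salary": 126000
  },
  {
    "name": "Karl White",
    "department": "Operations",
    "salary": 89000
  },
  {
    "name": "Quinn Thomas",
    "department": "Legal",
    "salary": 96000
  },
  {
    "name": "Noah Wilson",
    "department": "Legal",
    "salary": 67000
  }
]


Group by: department

Groups:
  Finance: 2 people, avg salary = 218000/2 = $109000
  Legal: 2 people, avg salary = 163000/2 = $81500
  Operations: 2 people, avg salary = 215000/2 = $107500

Highest average salary: Finance ($109000)

Finance ($109000)


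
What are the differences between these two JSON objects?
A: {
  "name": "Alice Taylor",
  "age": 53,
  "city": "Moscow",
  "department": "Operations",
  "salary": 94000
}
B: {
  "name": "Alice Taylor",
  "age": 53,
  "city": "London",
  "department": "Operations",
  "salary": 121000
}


Comparing each field (in key order):
  name: same
  age: same
  city: DIFFERENT
  department: same
  salary: DIFFERENT
Differences:
  city: Moscow -> London
  salary: 94000 -> 121000

2 field(s) changed

2 changes: city, salary


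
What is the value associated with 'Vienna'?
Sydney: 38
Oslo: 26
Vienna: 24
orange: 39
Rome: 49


Looking up key 'Vienna'
Value: 24

24


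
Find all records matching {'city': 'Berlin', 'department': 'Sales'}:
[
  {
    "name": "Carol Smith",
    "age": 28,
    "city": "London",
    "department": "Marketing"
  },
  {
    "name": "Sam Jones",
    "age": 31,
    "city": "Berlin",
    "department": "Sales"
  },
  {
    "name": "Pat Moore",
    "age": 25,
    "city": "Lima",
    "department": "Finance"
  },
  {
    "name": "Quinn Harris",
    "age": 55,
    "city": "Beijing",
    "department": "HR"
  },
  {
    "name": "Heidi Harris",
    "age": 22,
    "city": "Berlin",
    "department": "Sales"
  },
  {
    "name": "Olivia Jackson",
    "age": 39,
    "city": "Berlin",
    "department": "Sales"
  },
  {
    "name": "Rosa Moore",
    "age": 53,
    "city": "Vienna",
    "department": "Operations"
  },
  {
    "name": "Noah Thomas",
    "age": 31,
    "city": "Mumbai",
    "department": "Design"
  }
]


Search criteria: {'city': 'Berlin', 'department': 'Sales'}

Checking 8 records:
  Carol Smith: {city: London, department: Marketing}
  Sam Jones: {city: Berlin, department: Sales} <-- MATCH
  Pat Moore: {city: Lima, department: Finance}
  Quinn Harris: {city: Beijing, department: HR}
  Heidi Harris: {city: Berlin, department: Sales} <-- MATCH
  Olivia Jackson: {city: Berlin, department: Sales} <-- MATCH
  Rosa Moore: {city: Vienna, department: Operations}
  Noah Thomas: {city: Mumbai, department: Design}

Matches: ["Sam Jones", "Heidi Harris", "Olivia Jackson"]

["Sam Jones", "Heidi Harris", "Olivia Jackson"]


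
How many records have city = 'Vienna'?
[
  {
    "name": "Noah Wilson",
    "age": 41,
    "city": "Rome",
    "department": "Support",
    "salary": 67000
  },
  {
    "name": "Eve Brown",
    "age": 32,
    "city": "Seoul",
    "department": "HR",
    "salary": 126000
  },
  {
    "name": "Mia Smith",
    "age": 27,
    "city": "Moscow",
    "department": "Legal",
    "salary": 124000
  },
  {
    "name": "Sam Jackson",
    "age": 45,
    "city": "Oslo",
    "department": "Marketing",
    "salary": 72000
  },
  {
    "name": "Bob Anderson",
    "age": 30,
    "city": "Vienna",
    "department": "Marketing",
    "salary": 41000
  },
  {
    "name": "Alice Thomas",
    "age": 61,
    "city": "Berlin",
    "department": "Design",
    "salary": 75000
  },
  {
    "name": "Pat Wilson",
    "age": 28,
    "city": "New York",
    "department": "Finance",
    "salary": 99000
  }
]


Data: 7 records
Condition: city = 'Vienna'

Checking each record:
  Noah Wilson: Rome
  Eve Brown: Seoul
  Mia Smith: Moscow
  Sam Jackson: Oslo
  Bob Anderson: Vienna MATCH
  Alice Thomas: Berlin
  Pat Wilson: New York

Count: 1

1


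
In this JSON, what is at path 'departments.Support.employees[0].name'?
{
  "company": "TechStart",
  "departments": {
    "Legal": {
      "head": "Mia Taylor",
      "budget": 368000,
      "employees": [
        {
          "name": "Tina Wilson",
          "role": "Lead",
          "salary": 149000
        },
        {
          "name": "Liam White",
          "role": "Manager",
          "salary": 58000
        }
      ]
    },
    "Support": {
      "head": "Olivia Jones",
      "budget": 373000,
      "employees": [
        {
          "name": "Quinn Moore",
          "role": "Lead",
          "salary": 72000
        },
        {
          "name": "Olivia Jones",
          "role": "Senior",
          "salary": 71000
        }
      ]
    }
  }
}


Path: departments.Support.employees[0].name

Navigate:
  -> departments
  -> Support
  -> employees[0].name = 'Quinn Moore'

Quinn Moore


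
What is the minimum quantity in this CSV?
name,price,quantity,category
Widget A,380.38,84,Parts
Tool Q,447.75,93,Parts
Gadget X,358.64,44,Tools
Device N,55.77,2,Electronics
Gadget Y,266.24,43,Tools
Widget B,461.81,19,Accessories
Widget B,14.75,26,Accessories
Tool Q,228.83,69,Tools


Computing minimum quantity:
Values: [84, 93, 44, 2, 43, 19, 26, 69]
Min = 2

2


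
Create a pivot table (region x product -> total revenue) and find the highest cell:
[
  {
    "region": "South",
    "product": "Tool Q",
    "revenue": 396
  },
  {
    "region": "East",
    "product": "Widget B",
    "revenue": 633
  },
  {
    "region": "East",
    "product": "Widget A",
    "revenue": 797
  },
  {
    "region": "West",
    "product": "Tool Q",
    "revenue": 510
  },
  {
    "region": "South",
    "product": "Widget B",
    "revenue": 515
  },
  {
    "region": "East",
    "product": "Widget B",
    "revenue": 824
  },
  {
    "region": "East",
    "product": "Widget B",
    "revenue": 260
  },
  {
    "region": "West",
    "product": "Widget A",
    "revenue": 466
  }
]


Pivot: region (rows) x product (columns) -> total revenue

     Tool Q        Widget A      Widget B    
East             0           797          1717  
South          396             0           515  
West           510           466             0  

Highest: East / Widget B = $1717

East / Widget B = $1717


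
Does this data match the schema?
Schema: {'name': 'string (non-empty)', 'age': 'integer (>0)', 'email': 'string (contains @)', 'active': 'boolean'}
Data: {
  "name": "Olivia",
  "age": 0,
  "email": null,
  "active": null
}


Validating each field against schema:
  name: OK (non-empty string)
  age: FAIL (0 is not > 0)
  email: FAIL (null is not a string)
  active: FAIL (null is not a boolean)

Result: INVALID (3 errors: age, email, active)

INVALID (3 errors: age, email, active)


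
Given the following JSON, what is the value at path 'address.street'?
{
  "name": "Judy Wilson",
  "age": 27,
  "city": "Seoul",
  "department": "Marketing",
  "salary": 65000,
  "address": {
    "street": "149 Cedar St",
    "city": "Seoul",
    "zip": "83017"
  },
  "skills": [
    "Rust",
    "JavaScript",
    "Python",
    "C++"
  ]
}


Query: address.street
Path: address -> street
Value: 149 Cedar St

149 Cedar St


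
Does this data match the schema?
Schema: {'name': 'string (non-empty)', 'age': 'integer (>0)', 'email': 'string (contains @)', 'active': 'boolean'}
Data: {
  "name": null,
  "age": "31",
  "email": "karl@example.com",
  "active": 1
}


Validating each field against schema:
  name: FAIL (null is not a string)
  age: FAIL ("31" is not an integer)
  email: OK (string with @)
  active: FAIL (1 is not a boolean)

Result: INVALID (3 errors: name, age, active)

INVALID (3 errors: name, age, active)


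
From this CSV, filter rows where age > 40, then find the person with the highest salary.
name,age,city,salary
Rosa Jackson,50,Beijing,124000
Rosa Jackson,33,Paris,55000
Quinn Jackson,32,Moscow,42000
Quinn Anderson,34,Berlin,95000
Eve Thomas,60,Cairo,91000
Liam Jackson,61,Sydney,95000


Filter: age > 40
Sort by: salary (descending)

Filtered records (3):
  Rosa Jackson, age 50, salary $124000
  Liam Jackson, age 61, salary $95000
  Eve Thomas, age 60, salary $91000

Highest salary: Rosa Jackson ($124000)

Rosa Jackson


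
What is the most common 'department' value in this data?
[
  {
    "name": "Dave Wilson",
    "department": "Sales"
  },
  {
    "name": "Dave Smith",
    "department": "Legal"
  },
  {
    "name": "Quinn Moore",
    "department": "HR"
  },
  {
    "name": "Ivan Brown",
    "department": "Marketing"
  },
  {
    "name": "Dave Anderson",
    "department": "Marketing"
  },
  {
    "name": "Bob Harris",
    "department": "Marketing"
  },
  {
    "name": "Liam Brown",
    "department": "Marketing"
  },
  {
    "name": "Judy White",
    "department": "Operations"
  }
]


Counting 'department' values across 8 records:

  Marketing: 4 ####
  Sales: 1 #
  Legal: 1 #
  HR: 1 #
  Operations: 1 #

Most common: Marketing (4 times)

Marketing (4 times)


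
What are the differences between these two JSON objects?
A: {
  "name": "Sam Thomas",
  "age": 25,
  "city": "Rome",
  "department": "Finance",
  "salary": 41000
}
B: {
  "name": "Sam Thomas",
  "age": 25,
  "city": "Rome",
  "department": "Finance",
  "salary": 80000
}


Comparing each field (in key order):
  name: same
  age: same
  city: same
  department: same
  salary: DIFFERENT
Differences:
  salary: 41000 -> 80000

1 field(s) changed

1 change: salary


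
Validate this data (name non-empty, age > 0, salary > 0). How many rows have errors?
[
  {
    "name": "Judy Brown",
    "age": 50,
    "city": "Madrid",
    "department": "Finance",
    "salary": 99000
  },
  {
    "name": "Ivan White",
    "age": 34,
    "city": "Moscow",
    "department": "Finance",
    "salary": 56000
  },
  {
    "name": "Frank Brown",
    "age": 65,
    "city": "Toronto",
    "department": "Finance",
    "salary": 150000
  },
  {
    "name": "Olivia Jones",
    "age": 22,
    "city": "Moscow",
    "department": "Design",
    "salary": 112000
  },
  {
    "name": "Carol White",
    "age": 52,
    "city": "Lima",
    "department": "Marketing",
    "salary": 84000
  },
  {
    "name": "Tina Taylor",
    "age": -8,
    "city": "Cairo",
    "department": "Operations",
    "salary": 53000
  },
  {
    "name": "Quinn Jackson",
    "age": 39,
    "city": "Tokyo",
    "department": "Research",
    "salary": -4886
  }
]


Validating 7 records:
Rules: name non-empty, age > 0, salary > 0

  Row 1 (Judy Brown): OK
  Row 2 (Ivan White): OK
  Row 3 (Frank Brown): OK
  Row 4 (Olivia Jones): OK
  Row 5 (Carol White): OK
  Row 6 (Tina Taylor): negative age: -8
  Row 7 (Quinn Jackson): negative salary: -4886

Total errors: 2

2 errors


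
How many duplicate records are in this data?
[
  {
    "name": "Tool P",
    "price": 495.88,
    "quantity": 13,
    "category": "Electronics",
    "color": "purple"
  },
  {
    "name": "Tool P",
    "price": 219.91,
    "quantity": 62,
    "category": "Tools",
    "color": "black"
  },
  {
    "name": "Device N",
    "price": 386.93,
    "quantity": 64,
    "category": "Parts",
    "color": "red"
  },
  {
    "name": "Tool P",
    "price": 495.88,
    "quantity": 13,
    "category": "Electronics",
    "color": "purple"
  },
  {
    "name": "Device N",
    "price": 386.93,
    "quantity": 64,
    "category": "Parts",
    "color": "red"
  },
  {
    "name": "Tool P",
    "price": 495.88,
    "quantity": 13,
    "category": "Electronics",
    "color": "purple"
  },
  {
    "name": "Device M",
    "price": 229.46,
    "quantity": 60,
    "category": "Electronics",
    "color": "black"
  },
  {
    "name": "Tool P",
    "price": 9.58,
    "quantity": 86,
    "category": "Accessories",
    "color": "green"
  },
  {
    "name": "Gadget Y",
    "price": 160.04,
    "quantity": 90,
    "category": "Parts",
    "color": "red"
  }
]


Checking 9 records for duplicates:

  Row 1: Tool P ($495.88, qty 13)
  Row 2: Tool P ($219.91, qty 62)
  Row 3: Device N ($386.93, qty 64)
  Row 4: Tool P ($495.88, qty 13) <-- DUPLICATE
  Row 5: Device N ($386.93, qty 64) <-- DUPLICATE
  Row 6: Tool P ($495.88, qty 13) <-- DUPLICATE
  Row 7: Device M ($229.46, qty 60)
  Row 8: Tool P ($9.58, qty 86)
  Row 9: Gadget Y ($160.04, qty 90)

Duplicates found: 3
Unique records: 6

3 duplicates, 6 unique


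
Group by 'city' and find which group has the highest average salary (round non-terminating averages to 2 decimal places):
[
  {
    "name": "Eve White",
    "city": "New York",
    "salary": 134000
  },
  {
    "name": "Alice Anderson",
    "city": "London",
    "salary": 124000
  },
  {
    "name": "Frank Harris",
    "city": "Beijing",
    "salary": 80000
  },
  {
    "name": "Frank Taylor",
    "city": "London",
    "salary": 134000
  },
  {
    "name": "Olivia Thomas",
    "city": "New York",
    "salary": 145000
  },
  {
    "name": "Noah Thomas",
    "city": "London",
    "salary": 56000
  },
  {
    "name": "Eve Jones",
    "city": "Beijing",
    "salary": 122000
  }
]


Group by: city

Groups:
  Beijing: 2 people, avg salary = 202000/2 = $101000
  London: 3 people, avg salary = 314000/3 ≈ $104666.67
  New York: 2 people, avg salary = 279000/2 = $139500

Highest average salary: New York ($139500)

New York ($139500)


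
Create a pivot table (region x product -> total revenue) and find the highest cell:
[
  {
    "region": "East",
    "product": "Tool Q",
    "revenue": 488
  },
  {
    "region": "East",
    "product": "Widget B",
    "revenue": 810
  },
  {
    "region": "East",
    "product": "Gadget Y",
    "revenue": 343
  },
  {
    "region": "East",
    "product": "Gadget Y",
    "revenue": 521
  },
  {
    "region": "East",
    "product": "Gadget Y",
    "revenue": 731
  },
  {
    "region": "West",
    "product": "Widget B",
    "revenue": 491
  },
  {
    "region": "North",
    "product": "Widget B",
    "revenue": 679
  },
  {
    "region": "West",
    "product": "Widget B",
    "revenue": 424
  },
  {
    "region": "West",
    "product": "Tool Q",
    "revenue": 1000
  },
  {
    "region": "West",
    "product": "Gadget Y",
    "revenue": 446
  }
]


Pivot: region (rows) x product (columns) -> total revenue

     Gadget Y      Tool Q        Widget B    
East          1595           488           810  
North            0             0           679  
West           446          1000           915  

Highest: East / Gadget Y = $1595

East / Gadget Y = $1595


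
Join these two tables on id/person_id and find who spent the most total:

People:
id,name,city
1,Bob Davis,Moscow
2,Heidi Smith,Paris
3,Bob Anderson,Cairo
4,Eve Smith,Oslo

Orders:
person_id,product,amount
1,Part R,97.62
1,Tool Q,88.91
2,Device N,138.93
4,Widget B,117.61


Join on: people.id = orders.person_id

Joined rows:
  Bob Davis (Moscow) bought Part R for $97.62
  Bob Davis (Moscow) bought Tool Q for $88.91
  Heidi Smith (Paris) bought Device N for $138.93
  Eve Smith (Oslo) bought Widget B for $117.61

Total per person:
  Bob Davis: $186.53
  Heidi Smith: $138.93
  Eve Smith: $117.61

Top spender: Bob Davis ($186.53)

Bob Davis ($186.53)


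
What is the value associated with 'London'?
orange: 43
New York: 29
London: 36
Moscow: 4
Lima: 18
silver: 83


Looking up key 'London'
Value: 36

36


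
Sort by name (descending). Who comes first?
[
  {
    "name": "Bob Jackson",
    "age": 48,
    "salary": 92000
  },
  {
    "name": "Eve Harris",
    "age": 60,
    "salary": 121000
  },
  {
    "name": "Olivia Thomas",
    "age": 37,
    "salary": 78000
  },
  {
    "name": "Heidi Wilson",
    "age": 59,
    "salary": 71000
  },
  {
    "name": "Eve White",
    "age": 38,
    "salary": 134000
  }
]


Sort by: name (descending)

Sorted order:
  1. Olivia Thomas (name = Olivia Thomas)
  2. Heidi Wilson (name = Heidi Wilson)
  3. Eve White (name = Eve White)
  4. Eve Harris (name = Eve Harris)
  5. Bob Jackson (name = Bob Jackson)

First: Olivia Thomas

Olivia Thomas


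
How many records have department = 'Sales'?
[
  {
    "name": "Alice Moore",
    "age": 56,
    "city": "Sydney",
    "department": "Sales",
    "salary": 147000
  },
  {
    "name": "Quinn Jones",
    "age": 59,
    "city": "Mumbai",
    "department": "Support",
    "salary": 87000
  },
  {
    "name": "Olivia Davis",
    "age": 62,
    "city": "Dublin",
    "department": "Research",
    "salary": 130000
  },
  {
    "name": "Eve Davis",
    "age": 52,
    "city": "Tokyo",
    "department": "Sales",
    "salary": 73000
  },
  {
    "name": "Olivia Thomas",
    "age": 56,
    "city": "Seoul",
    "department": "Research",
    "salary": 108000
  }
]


Data: 5 records
Condition: department = 'Sales'

Checking each record:
  Alice Moore: Sales MATCH
  Quinn Jones: Support
  Olivia Davis: Research
  Eve Davis: Sales MATCH
  Olivia Thomas: Research

Count: 2

2


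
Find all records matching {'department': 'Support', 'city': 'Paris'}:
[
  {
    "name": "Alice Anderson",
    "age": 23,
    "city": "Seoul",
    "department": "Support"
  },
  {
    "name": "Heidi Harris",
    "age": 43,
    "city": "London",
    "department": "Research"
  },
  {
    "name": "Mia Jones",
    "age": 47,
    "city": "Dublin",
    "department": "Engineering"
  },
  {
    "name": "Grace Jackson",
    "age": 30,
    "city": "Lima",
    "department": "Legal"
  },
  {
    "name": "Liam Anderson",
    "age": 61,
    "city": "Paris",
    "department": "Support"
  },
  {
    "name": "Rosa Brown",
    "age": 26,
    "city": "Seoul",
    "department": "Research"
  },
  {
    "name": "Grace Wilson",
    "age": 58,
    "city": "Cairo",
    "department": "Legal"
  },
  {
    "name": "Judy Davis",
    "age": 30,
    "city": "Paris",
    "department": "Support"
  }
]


Search criteria: {'department': 'Support', 'city': 'Paris'}

Checking 8 records:
  Alice Anderson: {department: Support, city: Seoul}
  Heidi Harris: {department: Research, city: London}
  Mia Jones: {department: Engineering, city: Dublin}
  Grace Jackson: {department: Legal, city: Lima}
  Liam Anderson: {department: Support, city: Paris} <-- MATCH
  Rosa Brown: {department: Research, city: Seoul}
  Grace Wilson: {department: Legal, city: Cairo}
  Judy Davis: {department: Support, city: Paris} <-- MATCH

Matches: ["Liam Anderson", "Judy Davis"]

["Liam Anderson", "Judy Davis"]


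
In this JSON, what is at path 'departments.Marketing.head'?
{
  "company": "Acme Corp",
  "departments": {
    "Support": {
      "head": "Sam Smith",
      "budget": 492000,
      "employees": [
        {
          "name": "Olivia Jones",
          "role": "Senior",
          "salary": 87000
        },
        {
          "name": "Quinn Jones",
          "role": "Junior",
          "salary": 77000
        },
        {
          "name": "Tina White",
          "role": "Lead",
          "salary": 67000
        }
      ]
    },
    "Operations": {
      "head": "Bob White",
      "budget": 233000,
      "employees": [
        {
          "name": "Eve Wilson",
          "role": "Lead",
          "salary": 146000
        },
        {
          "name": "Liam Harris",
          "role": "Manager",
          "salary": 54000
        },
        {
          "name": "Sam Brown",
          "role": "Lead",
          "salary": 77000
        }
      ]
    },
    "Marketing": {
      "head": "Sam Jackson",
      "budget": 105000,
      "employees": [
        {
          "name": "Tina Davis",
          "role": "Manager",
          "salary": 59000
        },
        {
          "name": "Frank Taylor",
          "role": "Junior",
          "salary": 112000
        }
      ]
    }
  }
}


Path: departments.Marketing.head

Navigate:
  -> departments
  -> Marketing
  -> head = 'Sam Jackson'

Sam Jackson


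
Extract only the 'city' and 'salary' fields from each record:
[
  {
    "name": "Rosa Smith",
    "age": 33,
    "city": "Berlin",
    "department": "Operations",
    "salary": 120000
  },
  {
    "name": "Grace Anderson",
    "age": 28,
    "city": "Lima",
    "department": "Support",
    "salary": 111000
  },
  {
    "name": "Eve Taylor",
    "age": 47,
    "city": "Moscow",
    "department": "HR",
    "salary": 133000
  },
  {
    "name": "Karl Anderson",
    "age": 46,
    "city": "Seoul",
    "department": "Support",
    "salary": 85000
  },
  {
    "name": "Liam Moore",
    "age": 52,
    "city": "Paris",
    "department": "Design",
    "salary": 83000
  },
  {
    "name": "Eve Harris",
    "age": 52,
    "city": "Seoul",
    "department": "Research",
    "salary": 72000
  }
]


Original: 6 records with fields: name, age, city, department, salary
Keep: ['city', 'salary']
Drop: ['name', 'age', 'department']
Result: 6 records, 2 fields each

[
  {
    "city": "Berlin",
    "salary": 120000
  },
  {
    "city": "Lima",
    "salary": 111000
  },
  {
    "city": "Moscow",
    "salary": 133000
  },
  {
    "city": "Seoul",
    "salary": 85000
  },
  {
    "city": "Paris",
    "salary": 83000
  },
  {
    "city": "Seoul",
    "salary": 72000
  }
]


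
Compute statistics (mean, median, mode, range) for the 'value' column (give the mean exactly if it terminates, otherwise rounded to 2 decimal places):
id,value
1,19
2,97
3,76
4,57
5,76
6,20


Data: [19, 97, 76, 57, 76, 20]
Count: 6
Sum: 345
Mean: 345/6 = 57.5
Sorted: [19, 20, 57, 76, 76, 97]
Median: 66.5
Mode: 76 (2 times)
Range: 97 - 19 = 78
Min: 19, Max: 97

mean=57.5, median=66.5, mode=76, range=78


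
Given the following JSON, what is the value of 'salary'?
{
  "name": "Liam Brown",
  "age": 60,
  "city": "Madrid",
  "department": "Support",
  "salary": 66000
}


Looking up field 'salary'
Value: 66000

66000


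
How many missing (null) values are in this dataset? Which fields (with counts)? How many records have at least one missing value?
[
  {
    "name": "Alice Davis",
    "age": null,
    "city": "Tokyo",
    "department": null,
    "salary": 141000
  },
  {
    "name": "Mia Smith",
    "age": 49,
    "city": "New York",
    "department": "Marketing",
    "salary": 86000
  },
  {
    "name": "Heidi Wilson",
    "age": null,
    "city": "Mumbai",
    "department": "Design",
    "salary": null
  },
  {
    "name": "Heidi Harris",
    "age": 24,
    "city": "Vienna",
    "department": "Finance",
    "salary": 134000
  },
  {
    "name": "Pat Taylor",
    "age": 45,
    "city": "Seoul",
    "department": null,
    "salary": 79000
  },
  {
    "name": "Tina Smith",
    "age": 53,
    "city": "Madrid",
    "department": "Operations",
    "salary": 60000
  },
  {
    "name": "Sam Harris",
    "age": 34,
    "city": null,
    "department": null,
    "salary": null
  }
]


Checking for missing (null) values in 7 records:

  Alice Davis: age, department
  Mia Smith: complete
  Heidi Wilson: age, salary
  Heidi Harris: complete
  Pat Taylor: department
  Tina Smith: complete
  Sam Harris: city, department, salary

Per field:
  name: 0 missing
  age: 2 missing
  city: 1 missing
  department: 3 missing
  salary: 2 missing

Total missing values: 8
Records with any missing: 4

8 missing values (age: 2, city: 1, department: 3, salary: 2); 4 incomplete records


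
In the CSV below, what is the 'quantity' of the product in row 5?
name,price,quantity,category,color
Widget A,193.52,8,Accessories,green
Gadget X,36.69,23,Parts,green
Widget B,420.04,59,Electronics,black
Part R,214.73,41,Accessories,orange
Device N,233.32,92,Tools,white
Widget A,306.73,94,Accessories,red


Query: Row 5 ('Device N'), column 'quantity'
Value: 92

92


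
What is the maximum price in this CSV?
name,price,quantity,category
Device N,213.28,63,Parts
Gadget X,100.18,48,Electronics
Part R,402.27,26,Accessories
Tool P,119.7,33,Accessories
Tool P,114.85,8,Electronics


Computing maximum price:
Values: [213.28, 100.18, 402.27, 119.7, 114.85]
Max = 402.27

402.27


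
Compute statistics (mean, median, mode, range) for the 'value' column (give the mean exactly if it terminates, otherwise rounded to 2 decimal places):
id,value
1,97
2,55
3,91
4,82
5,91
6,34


Data: [97, 55, 91, 82, 91, 34]
Count: 6
Sum: 450
Mean: 450/6 = 75
Sorted: [34, 55, 82, 91, 91, 97]
Median: 86.5
Mode: 91 (2 times)
Range: 97 - 34 = 63
Min: 34, Max: 97

mean=75, median=86.5, mode=91, range=63


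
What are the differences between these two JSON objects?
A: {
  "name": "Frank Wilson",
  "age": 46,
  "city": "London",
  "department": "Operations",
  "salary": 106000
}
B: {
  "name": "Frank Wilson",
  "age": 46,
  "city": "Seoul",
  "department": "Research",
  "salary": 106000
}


Comparing each field (in key order):
  name: same
  age: same
  city: DIFFERENT
  department: DIFFERENT
  salary: same
Differences:
  city: London -> Seoul
  department: Operations -> Research

2 field(s) changed

2 changes: city, department


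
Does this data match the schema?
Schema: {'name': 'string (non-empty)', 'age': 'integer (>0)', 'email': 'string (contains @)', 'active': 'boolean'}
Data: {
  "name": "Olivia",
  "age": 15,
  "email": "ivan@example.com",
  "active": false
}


Validating each field against schema:
  name: OK (non-empty string)
  age: OK (positive integer)
  email: OK (string with @)
  active: OK (boolean)

Result: VALID

VALID


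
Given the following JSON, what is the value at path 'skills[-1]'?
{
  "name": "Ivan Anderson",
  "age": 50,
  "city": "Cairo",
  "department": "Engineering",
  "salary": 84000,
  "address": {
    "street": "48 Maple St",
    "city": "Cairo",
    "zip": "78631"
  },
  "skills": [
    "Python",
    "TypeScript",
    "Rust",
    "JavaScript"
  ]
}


Query: skills[-1]
Path: skills -> last element
Value: JavaScript

JavaScript


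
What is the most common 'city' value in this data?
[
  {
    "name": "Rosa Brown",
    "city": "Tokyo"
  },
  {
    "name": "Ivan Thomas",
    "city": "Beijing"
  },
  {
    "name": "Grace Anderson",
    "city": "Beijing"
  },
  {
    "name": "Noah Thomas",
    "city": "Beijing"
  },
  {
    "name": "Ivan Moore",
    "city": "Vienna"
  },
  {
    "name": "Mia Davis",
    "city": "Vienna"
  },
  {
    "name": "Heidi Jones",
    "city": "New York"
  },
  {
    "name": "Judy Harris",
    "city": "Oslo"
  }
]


Counting 'city' values across 8 records:

  Beijing: 3 ###
  Vienna: 2 ##
  Tokyo: 1 #
  New York: 1 #
  Oslo: 1 #

Most common: Beijing (3 times)

Beijing (3 times)


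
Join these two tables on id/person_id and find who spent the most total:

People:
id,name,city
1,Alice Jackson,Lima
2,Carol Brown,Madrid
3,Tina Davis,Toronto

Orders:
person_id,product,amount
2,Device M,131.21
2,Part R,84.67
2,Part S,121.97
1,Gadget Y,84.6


Join on: people.id = orders.person_id

Joined rows:
  Carol Brown (Madrid) bought Device M for $131.21
  Carol Brown (Madrid) bought Part R for $84.67
  Carol Brown (Madrid) bought Part S for $121.97
  Alice Jackson (Lima) bought Gadget Y for $84.6

Total per person:
  Carol Brown: $337.85
  Alice Jackson: $84.60

Top spender: Carol Brown ($337.85)

Carol Brown ($337.85)


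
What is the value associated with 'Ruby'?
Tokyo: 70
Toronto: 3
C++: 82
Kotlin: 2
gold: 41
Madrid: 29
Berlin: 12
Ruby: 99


Looking up key 'Ruby'
Value: 99

99


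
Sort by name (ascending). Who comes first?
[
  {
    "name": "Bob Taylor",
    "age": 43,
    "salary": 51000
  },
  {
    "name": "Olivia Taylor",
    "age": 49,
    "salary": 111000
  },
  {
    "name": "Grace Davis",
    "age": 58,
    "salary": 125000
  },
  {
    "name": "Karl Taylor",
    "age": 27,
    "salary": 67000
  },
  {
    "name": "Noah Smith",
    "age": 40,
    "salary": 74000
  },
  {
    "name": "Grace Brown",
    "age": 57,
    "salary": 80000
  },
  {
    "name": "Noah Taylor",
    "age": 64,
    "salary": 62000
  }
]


Sort by: name (ascending)

Sorted order:
  1. Bob Taylor (name = Bob Taylor)
  2. Grace Brown (name = Grace Brown)
  3. Grace Davis (name = Grace Davis)
  4. Karl Taylor (name = Karl Taylor)
  5. Noah Smith (name = Noah Smith)
  6. Noah Taylor (name = Noah Taylor)
  7. Olivia Taylor (name = Olivia Taylor)

First: Bob Taylor

Bob Taylor


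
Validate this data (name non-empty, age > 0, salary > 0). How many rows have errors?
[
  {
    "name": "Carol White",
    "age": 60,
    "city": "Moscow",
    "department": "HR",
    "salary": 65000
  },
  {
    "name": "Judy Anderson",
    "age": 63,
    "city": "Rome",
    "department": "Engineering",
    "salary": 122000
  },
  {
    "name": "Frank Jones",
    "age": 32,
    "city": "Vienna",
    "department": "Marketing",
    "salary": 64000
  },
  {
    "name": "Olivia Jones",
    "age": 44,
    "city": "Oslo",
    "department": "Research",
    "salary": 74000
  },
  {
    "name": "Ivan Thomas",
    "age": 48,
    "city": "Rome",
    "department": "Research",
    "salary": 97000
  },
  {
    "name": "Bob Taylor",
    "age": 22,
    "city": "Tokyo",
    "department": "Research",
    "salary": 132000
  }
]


Validating 6 records:
Rules: name non-empty, age > 0, salary > 0

  Row 1 (Carol White): OK
  Row 2 (Judy Anderson): OK
  Row 3 (Frank Jones): OK
  Row 4 (Olivia Jones): OK
  Row 5 (Ivan Thomas): OK
  Row 6 (Bob Taylor): OK

Total errors: 0

0 errors


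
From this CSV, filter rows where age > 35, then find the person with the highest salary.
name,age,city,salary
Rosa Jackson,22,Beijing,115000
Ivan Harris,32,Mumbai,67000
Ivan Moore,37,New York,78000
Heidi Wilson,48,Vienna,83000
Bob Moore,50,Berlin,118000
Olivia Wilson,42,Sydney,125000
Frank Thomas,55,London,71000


Filter: age > 35
Sort by: salary (descending)

Filtered records (5):
  Olivia Wilson, age 42, salary $125000
  Bob Moore, age 50, salary $118000
  Heidi Wilson, age 48, salary $83000
  Ivan Moore, age 37, salary $78000
  Frank Thomas, age 55, salary $71000

Highest salary: Olivia Wilson ($125000)

Olivia Wilson


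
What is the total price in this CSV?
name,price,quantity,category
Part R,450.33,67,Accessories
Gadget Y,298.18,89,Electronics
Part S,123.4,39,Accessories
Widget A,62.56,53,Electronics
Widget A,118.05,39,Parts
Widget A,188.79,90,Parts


Computing total price:
Values: [450.33, 298.18, 123.4, 62.56, 118.05, 188.79]
Sum = 1241.31

1241.31


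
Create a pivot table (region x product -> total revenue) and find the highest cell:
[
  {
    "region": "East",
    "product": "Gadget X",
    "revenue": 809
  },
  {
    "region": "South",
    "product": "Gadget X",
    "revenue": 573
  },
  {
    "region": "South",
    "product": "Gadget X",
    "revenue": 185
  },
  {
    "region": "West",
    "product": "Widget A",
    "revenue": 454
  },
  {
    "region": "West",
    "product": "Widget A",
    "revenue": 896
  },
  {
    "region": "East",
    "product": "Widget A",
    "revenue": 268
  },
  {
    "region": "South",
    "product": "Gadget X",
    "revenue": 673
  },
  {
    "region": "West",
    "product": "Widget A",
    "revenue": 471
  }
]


Pivot: region (rows) x product (columns) -> total revenue

     Gadget X      Widget A    
East           809           268  
South         1431             0  
West             0          1821  

Highest: West / Widget A = $1821

West / Widget A = $1821


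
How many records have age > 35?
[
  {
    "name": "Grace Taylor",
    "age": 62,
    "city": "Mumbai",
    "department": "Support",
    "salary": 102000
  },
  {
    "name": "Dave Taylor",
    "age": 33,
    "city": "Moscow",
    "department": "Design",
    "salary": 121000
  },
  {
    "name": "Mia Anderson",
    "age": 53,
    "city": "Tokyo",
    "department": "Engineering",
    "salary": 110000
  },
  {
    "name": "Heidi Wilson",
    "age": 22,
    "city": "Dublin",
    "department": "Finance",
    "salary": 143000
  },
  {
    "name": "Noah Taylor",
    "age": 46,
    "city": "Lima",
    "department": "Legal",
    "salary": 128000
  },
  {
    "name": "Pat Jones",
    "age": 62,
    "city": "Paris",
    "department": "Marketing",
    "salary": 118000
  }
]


Data: 6 records
Condition: age > 35

Checking each record:
  Grace Taylor: 62 MATCH
  Dave Taylor: 33
  Mia Anderson: 53 MATCH
  Heidi Wilson: 22
  Noah Taylor: 46 MATCH
  Pat Jones: 62 MATCH

Count: 4

4


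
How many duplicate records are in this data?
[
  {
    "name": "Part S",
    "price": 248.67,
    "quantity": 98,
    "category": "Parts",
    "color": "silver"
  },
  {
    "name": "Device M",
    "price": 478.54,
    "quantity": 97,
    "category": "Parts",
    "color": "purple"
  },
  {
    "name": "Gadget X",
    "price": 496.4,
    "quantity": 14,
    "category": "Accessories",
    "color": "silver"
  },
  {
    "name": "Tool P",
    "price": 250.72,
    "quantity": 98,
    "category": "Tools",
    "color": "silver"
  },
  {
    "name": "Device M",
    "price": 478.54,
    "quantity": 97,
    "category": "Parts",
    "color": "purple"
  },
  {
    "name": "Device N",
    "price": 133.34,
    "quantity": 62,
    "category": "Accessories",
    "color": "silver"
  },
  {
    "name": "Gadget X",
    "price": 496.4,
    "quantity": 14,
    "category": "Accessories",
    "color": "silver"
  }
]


Checking 7 records for duplicates:

  Row 1: Part S ($248.67, qty 98)
  Row 2: Device M ($478.54, qty 97)
  Row 3: Gadget X ($496.4, qty 14)
  Row 4: Tool P ($250.72, qty 98)
  Row 5: Device M ($478.54, qty 97) <-- DUPLICATE
  Row 6: Device N ($133.34, qty 62)
  Row 7: Gadget X ($496.4, qty 14) <-- DUPLICATE

Duplicates found: 2
Unique records: 5

2 duplicates, 5 unique


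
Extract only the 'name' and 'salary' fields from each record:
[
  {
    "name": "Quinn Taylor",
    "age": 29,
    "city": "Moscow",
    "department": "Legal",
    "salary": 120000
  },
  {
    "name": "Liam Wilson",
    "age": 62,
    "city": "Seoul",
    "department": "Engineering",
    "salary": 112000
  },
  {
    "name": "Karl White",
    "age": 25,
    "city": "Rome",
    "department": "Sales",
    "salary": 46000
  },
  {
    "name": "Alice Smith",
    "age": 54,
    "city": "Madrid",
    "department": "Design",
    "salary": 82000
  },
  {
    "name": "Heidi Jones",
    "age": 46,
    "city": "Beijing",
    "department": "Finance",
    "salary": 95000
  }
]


Original: 5 records with fields: name, age, city, department, salary
Keep: ['name', 'salary']
Drop: ['age', 'city', 'department']
Result: 5 records, 2 fields each

[
  {
    "name": "Quinn Taylor",
    "salary": 120000
  },
  {
    "name": "Liam Wilson",
    "salary": 112000
  },
  {
    "name": "Karl White",
    "salary": 46000
  },
  {
    "name": "Alice Smith",
    "salary": 82000
  },
  {
    "name": "Heidi Jones",
    "salary": 95000
  }
]


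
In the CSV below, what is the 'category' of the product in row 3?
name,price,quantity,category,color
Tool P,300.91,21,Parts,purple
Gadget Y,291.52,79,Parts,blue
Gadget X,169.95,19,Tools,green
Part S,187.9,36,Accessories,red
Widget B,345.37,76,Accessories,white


Query: Row 3 ('Gadget X'), column 'category'
Value: Tools

Tools


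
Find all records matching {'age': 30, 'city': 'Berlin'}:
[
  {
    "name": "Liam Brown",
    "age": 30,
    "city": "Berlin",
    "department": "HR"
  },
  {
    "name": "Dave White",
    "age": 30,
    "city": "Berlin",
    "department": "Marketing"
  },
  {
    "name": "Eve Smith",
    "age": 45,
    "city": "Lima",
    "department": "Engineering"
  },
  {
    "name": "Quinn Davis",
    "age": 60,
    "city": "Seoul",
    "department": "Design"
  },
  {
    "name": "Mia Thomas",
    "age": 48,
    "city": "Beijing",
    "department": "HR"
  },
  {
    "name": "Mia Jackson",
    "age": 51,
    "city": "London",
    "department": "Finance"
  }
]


Search criteria: {'age': 30, 'city': 'Berlin'}

Checking 6 records:
  Liam Brown: {age: 30, city: Berlin} <-- MATCH
  Dave White: {age: 30, city: Berlin} <-- MATCH
  Eve Smith: {age: 45, city: Lima}
  Quinn Davis: {age: 60, city: Seoul}
  Mia Thomas: {age: 48, city: Beijing}
  Mia Jackson: {age: 51, city: London}

Matches: ["Liam Brown", "Dave White"]

["Liam Brown", "Dave White"]


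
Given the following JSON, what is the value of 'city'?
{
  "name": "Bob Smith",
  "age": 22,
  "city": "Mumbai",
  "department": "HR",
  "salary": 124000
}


Looking up field 'city'
Value: Mumbai

Mumbai


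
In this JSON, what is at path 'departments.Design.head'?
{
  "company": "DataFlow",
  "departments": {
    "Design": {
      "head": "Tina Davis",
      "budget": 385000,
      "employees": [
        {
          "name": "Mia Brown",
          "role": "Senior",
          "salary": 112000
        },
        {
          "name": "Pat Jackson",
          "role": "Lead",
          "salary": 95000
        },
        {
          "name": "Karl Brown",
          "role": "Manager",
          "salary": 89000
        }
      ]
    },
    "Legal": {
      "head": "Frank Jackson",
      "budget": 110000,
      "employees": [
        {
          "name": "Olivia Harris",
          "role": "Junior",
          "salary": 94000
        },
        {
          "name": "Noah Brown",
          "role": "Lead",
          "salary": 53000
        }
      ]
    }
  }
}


Path: departments.Design.head

Navigate:
  -> departments
  -> Design
  -> head = 'Tina Davis'

Tina Davis
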